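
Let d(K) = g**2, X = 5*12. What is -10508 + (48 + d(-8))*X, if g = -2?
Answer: -7388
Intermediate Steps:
X = 60
d(K) = 4 (d(K) = (-2)**2 = 4)
-10508 + (48 + d(-8))*X = -10508 + (48 + 4)*60 = -10508 + 52*60 = -10508 + 3120 = -7388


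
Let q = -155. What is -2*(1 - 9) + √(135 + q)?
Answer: 16 + 2*I*√5 ≈ 16.0 + 4.4721*I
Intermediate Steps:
-2*(1 - 9) + √(135 + q) = -2*(1 - 9) + √(135 - 155) = -2*(-8) + √(-20) = 16 + 2*I*√5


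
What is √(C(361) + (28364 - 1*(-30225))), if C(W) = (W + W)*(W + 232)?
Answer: √486735 ≈ 697.66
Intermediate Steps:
C(W) = 2*W*(232 + W) (C(W) = (2*W)*(232 + W) = 2*W*(232 + W))
√(C(361) + (28364 - 1*(-30225))) = √(2*361*(232 + 361) + (28364 - 1*(-30225))) = √(2*361*593 + (28364 + 30225)) = √(428146 + 58589) = √486735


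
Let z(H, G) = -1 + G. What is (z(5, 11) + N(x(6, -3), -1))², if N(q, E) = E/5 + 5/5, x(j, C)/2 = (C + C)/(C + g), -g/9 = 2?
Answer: 2916/25 ≈ 116.64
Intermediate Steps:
g = -18 (g = -9*2 = -18)
x(j, C) = 4*C/(-18 + C) (x(j, C) = 2*((C + C)/(C - 18)) = 2*((2*C)/(-18 + C)) = 2*(2*C/(-18 + C)) = 4*C/(-18 + C))
N(q, E) = 1 + E/5 (N(q, E) = E*(⅕) + 5*(⅕) = E/5 + 1 = 1 + E/5)
(z(5, 11) + N(x(6, -3), -1))² = ((-1 + 11) + (1 + (⅕)*(-1)))² = (10 + (1 - ⅕))² = (10 + ⅘)² = (54/5)² = 2916/25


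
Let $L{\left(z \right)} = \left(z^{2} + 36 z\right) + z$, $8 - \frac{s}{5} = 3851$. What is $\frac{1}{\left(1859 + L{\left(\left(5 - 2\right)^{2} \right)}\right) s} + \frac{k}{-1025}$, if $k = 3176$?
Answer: $- \frac{27742801669}{8953517475} \approx -3.0985$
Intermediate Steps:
$s = -19215$ ($s = 40 - 19255 = -19215$)
$L{\left(z \right)} = z^{2} + 37 z$
$\frac{1}{\left(1859 + L{\left(\left(5 - 2\right)^{2} \right)}\right) s} + \frac{k}{-1025} = \frac{1}{\left(1859 + \left(5 - 2\right)^{2} \left(37 + \left(5 - 2\right)^{2}\right)\right) \left(-19215\right)} + \frac{3176}{-1025} = \frac{1}{1859 + 3^{2} \left(37 + 3^{2}\right)} \left(- \frac{1}{19215}\right) + 3176 \left(- \frac{1}{1025}\right) = \frac{1}{1859 + 9 \left(37 + 9\right)} \left(- \frac{1}{19215}\right) - \frac{3176}{1025} = \frac{1}{1859 + 9 \cdot 46} \left(- \frac{1}{19215}\right) - \frac{3176}{1025} = \frac{1}{1859 + 414} \left(- \frac{1}{19215}\right) - \frac{3176}{1025} = \frac{1}{2273} \left(- \frac{1}{19215}\right) - \frac{3176}{1025} = - \frac{1}{43675695} - \frac{3176}{1025} = - \frac{27742801669}{8953517475}$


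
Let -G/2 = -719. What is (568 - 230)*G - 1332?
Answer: 484712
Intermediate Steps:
G = 1438 (G = -2*(-719) = 1438)
(568 - 230)*G - 1332 = (568 - 230)*1438 - 1332 = 338*1438 - 1332 = 486044 - 1332 = 484712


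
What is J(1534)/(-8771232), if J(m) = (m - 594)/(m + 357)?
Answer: -235/4146599928 ≈ -5.6673e-8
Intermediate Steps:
J(m) = (-594 + m)/(357 + m)
J(1534)/(-8771232) = ((-594 + 1534)/(357 + 1534))/(-8771232) = (940/1891)*(-1/8771232) = -235/4146599928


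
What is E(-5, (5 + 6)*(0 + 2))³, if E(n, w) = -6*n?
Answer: 27000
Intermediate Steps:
E(-5, (5 + 6)*(0 + 2))³ = (-6*(-5))³ = 30³ = 27000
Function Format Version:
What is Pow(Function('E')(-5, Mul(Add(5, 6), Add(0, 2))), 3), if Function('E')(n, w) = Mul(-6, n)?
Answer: 27000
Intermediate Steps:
Pow(Function('E')(-5, Mul(Add(5, 6), Add(0, 2))), 3) = Pow(Mul(-6, -5), 3) = Pow(30, 3) = 27000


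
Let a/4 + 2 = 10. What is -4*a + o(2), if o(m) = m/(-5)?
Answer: -642/5 ≈ -128.40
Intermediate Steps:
a = 32 (a = -8 + 4*10 = -8 + 40 = 32)
o(m) = -m/5 (o(m) = m*(-1/5) = -m/5)
-4*a + o(2) = -4*32 - 1/5*2 = -128 - 2/5 = -642/5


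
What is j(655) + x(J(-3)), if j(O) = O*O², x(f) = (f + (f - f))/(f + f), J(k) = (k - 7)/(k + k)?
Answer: 562022751/2 ≈ 2.8101e+8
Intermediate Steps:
J(k) = (-7 + k)/(2*k) (J(k) = (-7 + k)/((2*k)) = (-7 + k)*(1/(2*k)) = (-7 + k)/(2*k))
x(f) = ½ (x(f) = (f + 0)/((2*f)) = f*(1/(2*f)) = ½)
j(O) = O³
j(655) + x(J(-3)) = 655³ + ½ = 281011375 + ½ = 562022751/2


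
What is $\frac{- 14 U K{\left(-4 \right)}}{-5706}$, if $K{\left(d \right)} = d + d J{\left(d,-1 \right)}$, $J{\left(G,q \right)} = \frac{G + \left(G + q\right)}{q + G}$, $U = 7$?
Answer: $- \frac{2744}{14265} \approx -0.19236$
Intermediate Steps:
$J{\left(G,q \right)} = \frac{q + 2 G}{G + q}$
$K{\left(d \right)} = d + \frac{d \left(-1 + 2 d\right)}{-1 + d}$ ($K{\left(d \right)} = d + d \frac{-1 + 2 d}{d - 1} = d + d \frac{-1 + 2 d}{-1 + d} = d + \frac{d \left(-1 + 2 d\right)}{-1 + d}$)
$\frac{- 14 U K{\left(-4 \right)}}{-5706} = \frac{\left(-14\right) 7 \left(- \frac{4 \left(-2 + 3 \left(-4\right)\right)}{-1 - 4}\right)}{-5706} = - 98 \left(- \frac{4 \left(-2 - 12\right)}{-5}\right) \left(- \frac{1}{5706}\right) = - 98 \left(\left(-4\right) \left(- \frac{1}{5}\right) \left(-14\right)\right) \left(- \frac{1}{5706}\right) = \left(-98\right) \left(- \frac{56}{5}\right) \left(- \frac{1}{5706}\right) = \frac{5488}{5} \left(- \frac{1}{5706}\right) = - \frac{2744}{14265}$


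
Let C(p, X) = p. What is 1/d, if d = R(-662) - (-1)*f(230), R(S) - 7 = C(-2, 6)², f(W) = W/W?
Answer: 1/12 ≈ 0.083333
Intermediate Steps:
f(W) = 1
R(S) = 11 (R(S) = 7 + (-2)² = 7 + 4 = 11)
d = 12 (d = 11 - (-1) = 11 - 1*(-1) = 11 + 1 = 12)
1/d = 1/12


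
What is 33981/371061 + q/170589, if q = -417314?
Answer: -16561351705/7033213881 ≈ -2.3547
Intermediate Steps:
33981/371061 + q/170589 = 33981/371061 - 417314/170589 = 33981*(1/371061) - 417314*1/170589 = 11327/123687 - 417314/170589 = -16561351705/7033213881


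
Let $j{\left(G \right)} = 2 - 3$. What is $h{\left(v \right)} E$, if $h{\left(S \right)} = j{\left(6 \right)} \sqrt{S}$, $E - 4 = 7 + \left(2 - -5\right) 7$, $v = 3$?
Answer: $- 60 \sqrt{3} \approx -103.92$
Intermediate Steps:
$j{\left(G \right)} = -1$ ($j{\left(G \right)} = 2 - 3 = -1$)
$E = 60$ ($E = 4 + \left(7 + \left(2 - -5\right) 7\right) = 4 + \left(7 + \left(2 + 5\right) 7\right) = 4 + \left(7 + 7 \cdot 7\right) = 4 + \left(7 + 49\right) = 4 + 56 = 60$)
$h{\left(S \right)} = - \sqrt{S}$
$h{\left(v \right)} E = - \sqrt{3} \cdot 60 = - 60 \sqrt{3}$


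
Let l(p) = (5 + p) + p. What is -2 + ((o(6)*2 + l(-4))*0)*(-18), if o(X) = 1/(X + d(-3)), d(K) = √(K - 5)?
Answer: -2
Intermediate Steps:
d(K) = √(-5 + K)
l(p) = 5 + 2*p
o(X) = 1/(X + 2*I*√2) (o(X) = 1/(X + √(-5 - 3)) = 1/(X + √(-8)) = 1/(X + 2*I*√2))
-2 + ((o(6)*2 + l(-4))*0)*(-18) = -2 + ((2/(6 + 2*I*√2) + (5 + 2*(-4)))*0)*(-18) = -2 + ((2/(6 + 2*I*√2) + (5 - 8))*0)*(-18) = -2 + ((2/(6 + 2*I*√2) - 3)*0)*(-18) = -2 + ((-3 + 2/(6 + 2*I*√2))*0)*(-18) = -2 + 0*(-18) = -2 + 0 = -2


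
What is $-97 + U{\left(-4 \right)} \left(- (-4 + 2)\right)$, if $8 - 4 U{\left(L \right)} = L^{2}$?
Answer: $-101$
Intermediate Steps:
$U{\left(L \right)} = 2 - \frac{L^{2}}{4}$
$-97 + U{\left(-4 \right)} \left(- (-4 + 2)\right) = -97 + \left(2 - \frac{\left(-4\right)^{2}}{4}\right) \left(- (-4 + 2)\right) = -97 + \left(2 - 4\right) \left(\left(-1\right) \left(-2\right)\right) = -97 + \left(2 - 4\right) 2 = -97 - 4 = -101$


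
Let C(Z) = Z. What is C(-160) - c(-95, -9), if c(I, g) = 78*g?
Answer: 542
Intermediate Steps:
C(-160) - c(-95, -9) = -160 - 78*(-9) = -160 - 1*(-702) = -160 + 702 = 542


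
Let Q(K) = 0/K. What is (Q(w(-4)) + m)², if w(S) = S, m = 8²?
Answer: 4096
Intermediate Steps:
m = 64
Q(K) = 0
(Q(w(-4)) + m)² = (0 + 64)² = 64² = 4096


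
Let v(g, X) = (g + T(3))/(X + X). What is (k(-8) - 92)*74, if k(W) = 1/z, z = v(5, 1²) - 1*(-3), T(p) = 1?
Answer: -20387/3 ≈ -6795.7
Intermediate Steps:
v(g, X) = (1 + g)/(2*X) (v(g, X) = (g + 1)/(X + X) = (1 + g)/((2*X)) = (1 + g)*(1/(2*X)) = (1 + g)/(2*X))
z = 6 (z = (1 + 5)/(2*(1²)) - 1*(-3) = (½)*6/1 + 3 = (½)*1*6 + 3 = 3 + 3 = 6)
k(W) = ⅙ (k(W) = 1/6 = ⅙)
(k(-8) - 92)*74 = (⅙ - 92)*74 = -551/6*74 = -20387/3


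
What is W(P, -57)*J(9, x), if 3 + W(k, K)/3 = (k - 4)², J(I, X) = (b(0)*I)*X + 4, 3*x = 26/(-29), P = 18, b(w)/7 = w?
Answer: 2316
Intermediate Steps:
b(w) = 7*w
x = -26/87 (x = (26/(-29))/3 = (26*(-1/29))/3 = (⅓)*(-26/29) = -26/87 ≈ -0.29885)
J(I, X) = 4 (J(I, X) = ((7*0)*I)*X + 4 = (0*I)*X + 4 = 0*X + 4 = 0 + 4 = 4)
W(k, K) = -9 + 3*(-4 + k)² (W(k, K) = -9 + 3*(k - 4)² = -9 + 3*(-4 + k)²)
W(P, -57)*J(9, x) = (-9 + 3*(-4 + 18)²)*4 = (-9 + 3*14²)*4 = (-9 + 3*196)*4 = (-9 + 588)*4 = 579*4 = 2316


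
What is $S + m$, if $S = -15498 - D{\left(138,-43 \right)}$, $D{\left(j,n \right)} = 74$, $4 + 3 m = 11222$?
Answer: $- \frac{35498}{3} \approx -11833.0$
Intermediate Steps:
$m = \frac{11218}{3}$ ($m = - \frac{4}{3} + \frac{1}{3} \cdot 11222 = - \frac{4}{3} + \frac{11222}{3} = \frac{11218}{3} \approx 3739.3$)
$S = -15572$ ($S = -15498 - 74 = -15572$)
$S + m = -15572 + \frac{11218}{3} = - \frac{35498}{3}$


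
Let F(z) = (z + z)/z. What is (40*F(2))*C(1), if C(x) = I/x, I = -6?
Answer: -480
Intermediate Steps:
F(z) = 2 (F(z) = (2*z)/z = 2)
C(x) = -6/x
(40*F(2))*C(1) = (40*2)*(-6/1) = 80*(-6*1) = 80*(-6) = -480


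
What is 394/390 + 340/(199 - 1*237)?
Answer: -29407/3705 ≈ -7.9371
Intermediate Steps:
394/390 + 340/(199 - 1*237) = 394*(1/390) + 340/(199 - 237) = 197/195 + 340/(-38) = 197/195 + 340*(-1/38) = 197/195 - 170/19 = -29407/3705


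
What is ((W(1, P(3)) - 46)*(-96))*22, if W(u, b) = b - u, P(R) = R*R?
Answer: 80256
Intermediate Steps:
P(R) = R**2
((W(1, P(3)) - 46)*(-96))*22 = (((3**2 - 1*1) - 46)*(-96))*22 = (((9 - 1) - 46)*(-96))*22 = ((8 - 46)*(-96))*22 = -38*(-96)*22 = 3648*22 = 80256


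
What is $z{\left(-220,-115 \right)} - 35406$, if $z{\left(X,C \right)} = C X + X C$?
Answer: $15194$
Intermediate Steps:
$z{\left(X,C \right)} = 2 C X$ ($z{\left(X,C \right)} = C X + C X = 2 C X$)
$z{\left(-220,-115 \right)} - 35406 = 2 \left(-115\right) \left(-220\right) - 35406 = 50600 - 35406 = 15194$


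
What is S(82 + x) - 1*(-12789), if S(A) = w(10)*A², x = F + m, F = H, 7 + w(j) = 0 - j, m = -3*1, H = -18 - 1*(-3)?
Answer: -56843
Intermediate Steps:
H = -15 (H = -18 + 3 = -15)
m = -3
w(j) = -7 - j (w(j) = -7 + (0 - j) = -7 - j)
F = -15
x = -18 (x = -15 - 3 = -18)
S(A) = -17*A² (S(A) = (-7 - 1*10)*A² = (-7 - 10)*A² = -17*A²)
S(82 + x) - 1*(-12789) = -17*(82 - 18)² - 1*(-12789) = -17*64² + 12789 = -17*4096 + 12789 = -69632 + 12789 = -56843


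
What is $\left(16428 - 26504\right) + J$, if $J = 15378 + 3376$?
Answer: $8678$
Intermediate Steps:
$J = 18754$
$\left(16428 - 26504\right) + J = \left(16428 - 26504\right) + 18754 = -10076 + 18754 = 8678$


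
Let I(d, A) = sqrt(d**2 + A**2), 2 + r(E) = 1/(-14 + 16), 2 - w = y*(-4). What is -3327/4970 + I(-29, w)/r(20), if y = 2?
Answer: -3327/4970 - 2*sqrt(941)/3 ≈ -21.120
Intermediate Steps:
w = 10 (w = 2 - 2*(-4) = 2 - 1*(-8) = 2 + 8 = 10)
r(E) = -3/2 (r(E) = -2 + 1/(-14 + 16) = -2 + 1/2 = -3/2)
I(d, A) = sqrt(A**2 + d**2)
-3327/4970 + I(-29, w)/r(20) = -3327/4970 + sqrt(10**2 + (-29)**2)/(-3/2) = -3327*1/4970 + sqrt(100 + 841)*(-2/3) = -3327/4970 + sqrt(941)*(-2/3) = -3327/4970 - 2*sqrt(941)/3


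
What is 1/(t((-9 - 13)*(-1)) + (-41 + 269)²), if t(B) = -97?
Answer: 1/51887 ≈ 1.9273e-5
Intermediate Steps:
1/(t((-9 - 13)*(-1)) + (-41 + 269)²) = 1/(-97 + (-41 + 269)²) = 1/(-97 + 228²) = 1/(-97 + 51984) = 1/51887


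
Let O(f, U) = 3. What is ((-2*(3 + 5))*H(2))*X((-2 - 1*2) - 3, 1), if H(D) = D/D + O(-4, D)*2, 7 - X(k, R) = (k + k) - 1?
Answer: -2464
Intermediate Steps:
X(k, R) = 8 - 2*k (X(k, R) = 7 - ((k + k) - 1) = 7 - (2*k - 1) = 7 - (-1 + 2*k) = 7 + (1 - 2*k) = 8 - 2*k)
H(D) = 7 (H(D) = D/D + 3*2 = 1 + 6 = 7)
((-2*(3 + 5))*H(2))*X((-2 - 1*2) - 3, 1) = (-2*(3 + 5)*7)*(8 - 2*((-2 - 1*2) - 3)) = (-2*8*7)*(8 - 2*((-2 - 2) - 3)) = (-16*7)*(8 - 2*(-4 - 3)) = -112*(8 - 2*(-7)) = -112*(8 + 14) = -112*22 = -2464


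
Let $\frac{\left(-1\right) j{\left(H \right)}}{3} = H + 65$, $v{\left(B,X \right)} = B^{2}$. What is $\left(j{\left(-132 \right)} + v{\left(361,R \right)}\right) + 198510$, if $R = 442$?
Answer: $329032$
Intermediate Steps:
$j{\left(H \right)} = -195 - 3 H$ ($j{\left(H \right)} = - 3 \left(H + 65\right) = - 3 \left(65 + H\right) = -195 - 3 H$)
$\left(j{\left(-132 \right)} + v{\left(361,R \right)}\right) + 198510 = \left(\left(-195 - -396\right) + 361^{2}\right) + 198510 = \left(\left(-195 + 396\right) + 130321\right) + 198510 = \left(201 + 130321\right) + 198510 = 130522 + 198510 = 329032$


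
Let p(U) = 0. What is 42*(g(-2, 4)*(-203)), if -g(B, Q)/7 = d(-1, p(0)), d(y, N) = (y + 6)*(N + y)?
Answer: -298410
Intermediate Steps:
d(y, N) = (6 + y)*(N + y)
g(B, Q) = 35 (g(B, Q) = -7*((-1)² + 6*0 + 6*(-1) + 0*(-1)) = -7*(1 + 0 - 6 + 0) = -7*(-5) = 35)
42*(g(-2, 4)*(-203)) = 42*(35*(-203)) = 42*(-7105) = -298410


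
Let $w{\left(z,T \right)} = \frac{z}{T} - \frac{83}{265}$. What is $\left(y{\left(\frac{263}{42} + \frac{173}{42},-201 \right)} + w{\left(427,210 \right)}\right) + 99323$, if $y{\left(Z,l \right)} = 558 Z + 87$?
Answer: $\frac{234184753}{2226} \approx 1.052 \cdot 10^{5}$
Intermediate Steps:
$w{\left(z,T \right)} = - \frac{83}{265} + \frac{z}{T}$ ($w{\left(z,T \right)} = \frac{z}{T} - \frac{83}{265} = - \frac{83}{265} + \frac{z}{T}$)
$y{\left(Z,l \right)} = 87 + 558 Z$
$\left(y{\left(\frac{263}{42} + \frac{173}{42},-201 \right)} + w{\left(427,210 \right)}\right) + 99323 = \left(\left(87 + 558 \left(\frac{263}{42} + \frac{173}{42}\right)\right) - \left(\frac{83}{265} - \frac{427}{210}\right)\right) + 99323 = \left(\left(87 + 558 \left(263 \cdot \frac{1}{42} + 173 \cdot \frac{1}{42}\right)\right) + \left(- \frac{83}{265} + 427 \cdot \frac{1}{210}\right)\right) + 99323 = \left(\left(87 + 558 \left(\frac{263}{42} + \frac{173}{42}\right)\right) + \left(- \frac{83}{265} + \frac{61}{30}\right)\right) + 99323 = \left(\left(87 + 558 \cdot \frac{218}{21}\right) + \frac{547}{318}\right) + 99323 = \left(\left(87 + \frac{40548}{7}\right) + \frac{547}{318}\right) + 99323 = \left(\frac{41157}{7} + \frac{547}{318}\right) + 99323 = \frac{13091755}{2226} + 99323 = \frac{234184753}{2226}$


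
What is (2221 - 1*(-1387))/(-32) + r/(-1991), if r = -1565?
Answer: -891681/7964 ≈ -111.96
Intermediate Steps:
(2221 - 1*(-1387))/(-32) + r/(-1991) = (2221 - 1*(-1387))/(-32) - 1565/(-1991) = (2221 + 1387)*(-1/32) - 1565*(-1/1991) = 3608*(-1/32) + 1565/1991 = -451/4 + 1565/1991 = -891681/7964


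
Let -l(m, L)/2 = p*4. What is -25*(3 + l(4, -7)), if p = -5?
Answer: -1075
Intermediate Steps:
l(m, L) = 40 (l(m, L) = -(-10)*4 = -2*(-20) = 40)
-25*(3 + l(4, -7)) = -25*(3 + 40) = -25*43 = -1075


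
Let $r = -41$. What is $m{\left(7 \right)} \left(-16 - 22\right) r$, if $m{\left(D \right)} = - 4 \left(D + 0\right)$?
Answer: $-43624$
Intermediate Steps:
$m{\left(D \right)} = - 4 D$
$m{\left(7 \right)} \left(-16 - 22\right) r = \left(-4\right) 7 \left(-16 - 22\right) \left(-41\right) = \left(-28\right) \left(-38\right) \left(-41\right) = 1064 \left(-41\right) = -43624$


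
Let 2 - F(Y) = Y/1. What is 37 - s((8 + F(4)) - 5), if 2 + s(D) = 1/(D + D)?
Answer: 77/2 ≈ 38.500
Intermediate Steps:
F(Y) = 2 - Y (F(Y) = 2 - Y/1 = 2 - Y)
s(D) = -2 + 1/(2*D) (s(D) = -2 + 1/(D + D) = -2 + 1/(2*D))
37 - s((8 + F(4)) - 5) = 37 - (-2 + 1/(2*((8 + (2 - 1*4)) - 5))) = 37 - (-2 + 1/(2*((8 + (2 - 4)) - 5))) = 37 - (-2 + 1/(2*((8 - 2) - 5))) = 37 - (-2 + 1/(2*(6 - 5))) = 37 - (-2 + (1/2)/1) = 37 - (-2 + (1/2)*1) = 37 - (-2 + 1/2) = 37 - 1*(-3/2) = 37 + 3/2 = 77/2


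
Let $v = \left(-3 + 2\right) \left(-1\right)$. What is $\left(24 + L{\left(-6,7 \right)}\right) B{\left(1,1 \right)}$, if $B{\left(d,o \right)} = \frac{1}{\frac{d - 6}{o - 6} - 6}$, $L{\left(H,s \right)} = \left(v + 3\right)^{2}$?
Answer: $-8$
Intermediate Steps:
$v = 1$ ($v = \left(-1\right) \left(-1\right) = 1$)
$L{\left(H,s \right)} = 16$ ($L{\left(H,s \right)} = \left(1 + 3\right)^{2} = 4^{2} = 16$)
$B{\left(d,o \right)} = \frac{1}{-6 + \frac{-6 + d}{-6 + o}}$ ($B{\left(d,o \right)} = \frac{1}{\frac{-6 + d}{-6 + o} - 6} = \frac{1}{-6 + \frac{-6 + d}{-6 + o}}$)
$\left(24 + L{\left(-6,7 \right)}\right) B{\left(1,1 \right)} = \left(24 + 16\right) \frac{-6 + 1}{30 + 1 - 6} = 40 \frac{1}{30 + 1 - 6} \left(-5\right) = 40 \cdot \frac{1}{25} \left(-5\right) = 40 \left(- \frac{1}{5}\right) = -8$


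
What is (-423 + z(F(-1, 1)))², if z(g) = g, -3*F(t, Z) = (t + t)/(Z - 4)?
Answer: 14508481/81 ≈ 1.7912e+5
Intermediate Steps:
F(t, Z) = -2*t/(3*(-4 + Z)) (F(t, Z) = -(t + t)/(3*(Z - 4)) = -2*t/(3*(-4 + Z)))
(-423 + z(F(-1, 1)))² = (-423 - 2*(-1)/(-12 + 3*1))² = (-423 - 2*(-1)/(-12 + 3))² = (-423 - 2*(-1)/(-9))² = (-423 - 2*(-1)*(-⅑))² = (-423 - 2/9)² = (-3809/9)² = 14508481/81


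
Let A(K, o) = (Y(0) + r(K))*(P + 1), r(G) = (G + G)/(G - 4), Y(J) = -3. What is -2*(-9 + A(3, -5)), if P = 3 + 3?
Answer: 144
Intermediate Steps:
r(G) = 2*G/(-4 + G) (r(G) = (2*G)/(-4 + G) = 2*G/(-4 + G))
P = 6
A(K, o) = -21 + 14*K/(-4 + K) (A(K, o) = (-3 + 2*K/(-4 + K))*(6 + 1) = (-3 + 2*K/(-4 + K))*7 = -21 + 14*K/(-4 + K))
-2*(-9 + A(3, -5)) = -2*(-9 + 7*(12 - 1*3)/(-4 + 3)) = -2*(-9 + 7*(12 - 3)/(-1)) = -2*(-9 + 7*(-1)*9) = -2*(-9 - 63) = -2*(-72) = 144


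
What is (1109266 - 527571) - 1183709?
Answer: -602014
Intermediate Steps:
(1109266 - 527571) - 1183709 = 581695 - 1183709 = -602014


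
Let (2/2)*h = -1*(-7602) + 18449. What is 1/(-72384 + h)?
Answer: -1/46333 ≈ -2.1583e-5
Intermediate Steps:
h = 26051 (h = -1*(-7602) + 18449 = 7602 + 18449 = 26051)
1/(-72384 + h) = 1/(-72384 + 26051) = 1/(-46333) = -1/46333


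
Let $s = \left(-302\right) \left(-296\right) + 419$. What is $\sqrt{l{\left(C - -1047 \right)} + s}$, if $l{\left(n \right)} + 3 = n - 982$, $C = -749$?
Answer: $2 \sqrt{22281} \approx 298.54$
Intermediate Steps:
$l{\left(n \right)} = -985 + n$ ($l{\left(n \right)} = -3 + \left(n - 982\right) = -3 + \left(-982 + n\right) = -985 + n$)
$s = 89811$ ($s = 89392 + 419 = 89811$)
$\sqrt{l{\left(C - -1047 \right)} + s} = \sqrt{\left(-985 - -298\right) + 89811} = \sqrt{\left(-985 + \left(-749 + 1047\right)\right) + 89811} = \sqrt{\left(-985 + 298\right) + 89811} = \sqrt{-687 + 89811} = \sqrt{89124} = 2 \sqrt{22281}$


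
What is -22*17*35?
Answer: -13090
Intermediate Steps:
-22*17*35 = -374*35 = -13090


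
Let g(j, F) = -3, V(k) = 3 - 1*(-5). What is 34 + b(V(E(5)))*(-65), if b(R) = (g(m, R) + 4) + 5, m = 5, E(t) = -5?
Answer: -356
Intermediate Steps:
V(k) = 8 (V(k) = 3 + 5 = 8)
b(R) = 6 (b(R) = (-3 + 4) + 5 = 1 + 5 = 6)
34 + b(V(E(5)))*(-65) = 34 + 6*(-65) = 34 - 390 = -356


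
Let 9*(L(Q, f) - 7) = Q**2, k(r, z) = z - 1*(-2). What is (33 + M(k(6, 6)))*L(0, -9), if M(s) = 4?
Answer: 259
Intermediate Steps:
k(r, z) = 2 + z (k(r, z) = z + 2 = 2 + z)
L(Q, f) = 7 + Q**2/9
(33 + M(k(6, 6)))*L(0, -9) = (33 + 4)*(7 + (1/9)*0**2) = 37*(7 + (1/9)*0) = 37*(7 + 0) = 37*7 = 259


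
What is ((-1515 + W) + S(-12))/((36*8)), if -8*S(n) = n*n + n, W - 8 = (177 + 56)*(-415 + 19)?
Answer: -187583/576 ≈ -325.67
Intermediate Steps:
W = -92260 (W = 8 + (177 + 56)*(-415 + 19) = 8 + 233*(-396) = 8 - 92268 = -92260)
S(n) = -n/8 - n**2/8 (S(n) = -(n*n + n)/8 = -(n**2 + n)/8 = -(n + n**2)/8 = -n/8 - n**2/8)
((-1515 + W) + S(-12))/((36*8)) = ((-1515 - 92260) - 1/8*(-12)*(1 - 12))/((36*8)) = (-93775 - 1/8*(-12)*(-11))/288 = (-93775 - 33/2)*(1/288) = -187583/2*1/288 = -187583/576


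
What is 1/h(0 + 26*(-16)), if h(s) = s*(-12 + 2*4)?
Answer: 1/1664 ≈ 0.00060096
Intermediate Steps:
h(s) = -4*s (h(s) = s*(-12 + 8) = s*(-4) = -4*s)
1/h(0 + 26*(-16)) = 1/(-4*(0 + 26*(-16))) = 1/(-4*(0 - 416)) = 1/(-4*(-416)) = 1/1664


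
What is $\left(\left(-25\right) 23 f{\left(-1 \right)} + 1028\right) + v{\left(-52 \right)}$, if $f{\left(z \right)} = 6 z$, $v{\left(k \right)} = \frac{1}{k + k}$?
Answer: $\frac{465711}{104} \approx 4478.0$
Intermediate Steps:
$v{\left(k \right)} = \frac{1}{2 k}$
$\left(\left(-25\right) 23 f{\left(-1 \right)} + 1028\right) + v{\left(-52 \right)} = \left(\left(-25\right) 23 \cdot 6 \left(-1\right) + 1028\right) + \frac{1}{2 \left(-52\right)} = \left(\left(-575\right) \left(-6\right) + 1028\right) + \frac{1}{2} \left(- \frac{1}{52}\right) = \left(3450 + 1028\right) - \frac{1}{104} = 4478 - \frac{1}{104} = \frac{465711}{104}$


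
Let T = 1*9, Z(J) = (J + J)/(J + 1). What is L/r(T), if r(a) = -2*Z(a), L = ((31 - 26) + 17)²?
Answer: -1210/9 ≈ -134.44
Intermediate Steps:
Z(J) = 2*J/(1 + J) (Z(J) = (2*J)/(1 + J) = 2*J/(1 + J))
T = 9
L = 484 (L = (5 + 17)² = 22² = 484)
r(a) = -4*a/(1 + a)
L/r(T) = 484/((-4*9/(1 + 9))) = 484/((-4*9/10)) = 484/((-4*9*⅒)) = 484/(-18/5) = 484*(-5/18) = -1210/9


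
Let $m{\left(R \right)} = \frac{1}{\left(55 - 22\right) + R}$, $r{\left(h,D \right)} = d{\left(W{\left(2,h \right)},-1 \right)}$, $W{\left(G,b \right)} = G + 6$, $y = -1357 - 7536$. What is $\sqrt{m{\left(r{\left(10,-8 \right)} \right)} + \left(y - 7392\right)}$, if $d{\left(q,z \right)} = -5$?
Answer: $\frac{i \sqrt{3191853}}{14} \approx 127.61 i$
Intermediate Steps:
$y = -8893$
$W{\left(G,b \right)} = 6 + G$
$r{\left(h,D \right)} = -5$
$m{\left(R \right)} = \frac{1}{33 + R}$
$\sqrt{m{\left(r{\left(10,-8 \right)} \right)} + \left(y - 7392\right)} = \sqrt{\frac{1}{33 - 5} - 16285} = \sqrt{\frac{1}{28} - 16285} = \sqrt{- \frac{455979}{28}} = \frac{i \sqrt{3191853}}{14}$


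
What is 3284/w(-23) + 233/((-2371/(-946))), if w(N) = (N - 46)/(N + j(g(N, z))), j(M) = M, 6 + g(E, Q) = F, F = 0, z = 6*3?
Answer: 241013398/163599 ≈ 1473.2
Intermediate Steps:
z = 18
g(E, Q) = -6 (g(E, Q) = -6 + 0 = -6)
w(N) = (-46 + N)/(-6 + N) (w(N) = (N - 46)/(N - 6) = (-46 + N)/(-6 + N))
3284/w(-23) + 233/((-2371/(-946))) = 3284/(((-46 - 23)/(-6 - 23))) + 233/((-2371/(-946))) = 3284/((-69/(-29))) + 233/((-2371*(-1/946))) = 3284/((-1/29*(-69))) + 233/(2371/946) = 3284/(69/29) + 233*(946/2371) = 3284*(29/69) + 220418/2371 = 95236/69 + 220418/2371 = 241013398/163599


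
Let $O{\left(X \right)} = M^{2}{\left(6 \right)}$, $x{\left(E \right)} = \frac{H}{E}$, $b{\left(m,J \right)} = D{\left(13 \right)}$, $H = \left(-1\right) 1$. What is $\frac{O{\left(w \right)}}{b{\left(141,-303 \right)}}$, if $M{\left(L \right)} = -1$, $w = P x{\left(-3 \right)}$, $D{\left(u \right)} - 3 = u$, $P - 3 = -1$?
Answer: $\frac{1}{16} \approx 0.0625$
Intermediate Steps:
$P = 2$ ($P = 3 - 1 = 2$)
$D{\left(u \right)} = 3 + u$
$H = -1$
$b{\left(m,J \right)} = 16$ ($b{\left(m,J \right)} = 3 + 13 = 16$)
$x{\left(E \right)} = - \frac{1}{E}$
$w = \frac{2}{3}$ ($w = 2 \left(- \frac{1}{-3}\right) = 2 \left(\left(-1\right) \left(- \frac{1}{3}\right)\right) = 2 \cdot \frac{1}{3} = \frac{2}{3} \approx 0.66667$)
$O{\left(X \right)} = 1$ ($O{\left(X \right)} = \left(-1\right)^{2} = 1$)
$\frac{O{\left(w \right)}}{b{\left(141,-303 \right)}} = 1 \cdot \frac{1}{16} = \frac{1}{16}$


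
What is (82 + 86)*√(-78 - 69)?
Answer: 1176*I*√3 ≈ 2036.9*I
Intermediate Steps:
(82 + 86)*√(-78 - 69) = 168*√(-147) = 168*(7*I*√3) = 1176*I*√3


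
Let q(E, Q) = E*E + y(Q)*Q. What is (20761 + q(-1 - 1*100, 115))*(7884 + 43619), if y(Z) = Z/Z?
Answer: 1600558731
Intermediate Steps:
y(Z) = 1
q(E, Q) = Q + E² (q(E, Q) = E*E + 1*Q = E² + Q = Q + E²)
(20761 + q(-1 - 1*100, 115))*(7884 + 43619) = (20761 + (115 + (-1 - 1*100)²))*(7884 + 43619) = (20761 + (115 + (-1 - 100)²))*51503 = (20761 + (115 + (-101)²))*51503 = (20761 + (115 + 10201))*51503 = (20761 + 10316)*51503 = 31077*51503 = 1600558731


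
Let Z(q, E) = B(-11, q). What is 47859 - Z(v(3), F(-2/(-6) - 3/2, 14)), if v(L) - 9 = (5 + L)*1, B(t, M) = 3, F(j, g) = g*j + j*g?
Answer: 47856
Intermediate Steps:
F(j, g) = 2*g*j (F(j, g) = g*j + g*j = 2*g*j)
v(L) = 14 + L (v(L) = 9 + (5 + L)*1 = 9 + (5 + L) = 14 + L)
Z(q, E) = 3
47859 - Z(v(3), F(-2/(-6) - 3/2, 14)) = 47859 - 1*3 = 47859 - 3 = 47856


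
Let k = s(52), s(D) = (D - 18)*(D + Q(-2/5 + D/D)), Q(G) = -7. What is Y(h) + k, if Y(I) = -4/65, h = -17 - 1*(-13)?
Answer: 99446/65 ≈ 1529.9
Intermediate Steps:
h = -4 (h = -17 + 13 = -4)
Y(I) = -4/65 (Y(I) = -4*1/65 = -4/65)
s(D) = (-18 + D)*(-7 + D) (s(D) = (D - 18)*(D - 7) = (-18 + D)*(-7 + D))
k = 1530 (k = 126 + 52**2 - 25*52 = 126 + 2704 - 1300 = 1530)
Y(h) + k = -4/65 + 1530 = 99446/65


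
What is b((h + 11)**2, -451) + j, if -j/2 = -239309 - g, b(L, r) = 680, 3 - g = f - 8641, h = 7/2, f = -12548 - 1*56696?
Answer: 635074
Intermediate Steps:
f = -69244 (f = -12548 - 56696 = -69244)
h = 7/2 (h = 7*(1/2) = 7/2 ≈ 3.5000)
g = 77888 (g = 3 - (-69244 - 8641) = 3 - 1*(-77885) = 3 + 77885 = 77888)
j = 634394 (j = -2*(-239309 - 1*77888) = -2*(-239309 - 77888) = -2*(-317197) = 634394)
b((h + 11)**2, -451) + j = 680 + 634394 = 635074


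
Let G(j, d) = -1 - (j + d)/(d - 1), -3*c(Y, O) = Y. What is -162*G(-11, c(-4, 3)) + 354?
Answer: -4182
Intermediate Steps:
c(Y, O) = -Y/3
G(j, d) = -1 - (d + j)/(-1 + d)
-162*G(-11, c(-4, 3)) + 354 = -162*(1 - 1*(-11) - (-2)*(-4)/3)/(-1 - 1/3*(-4)) + 354 = -162*(1 + 11 - 2*4/3)/(-1 + 4/3) + 354 = -162*(1 + 11 - 8/3)/1/3 + 354 = -486*28/3 + 354 = -162*28 + 354 = -4536 + 354 = -4182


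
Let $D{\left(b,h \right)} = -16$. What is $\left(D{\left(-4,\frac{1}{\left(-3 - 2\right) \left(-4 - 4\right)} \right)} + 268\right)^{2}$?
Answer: $63504$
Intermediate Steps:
$\left(D{\left(-4,\frac{1}{\left(-3 - 2\right) \left(-4 - 4\right)} \right)} + 268\right)^{2} = \left(-16 + 268\right)^{2} = 252^{2} = 63504$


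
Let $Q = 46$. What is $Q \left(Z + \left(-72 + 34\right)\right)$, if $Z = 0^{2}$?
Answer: $-1748$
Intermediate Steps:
$Z = 0$
$Q \left(Z + \left(-72 + 34\right)\right) = 46 \left(0 + \left(-72 + 34\right)\right) = 46 \left(0 - 38\right) = 46 \left(-38\right) = -1748$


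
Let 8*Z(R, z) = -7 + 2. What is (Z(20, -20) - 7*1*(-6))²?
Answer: 109561/64 ≈ 1711.9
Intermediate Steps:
Z(R, z) = -5/8 (Z(R, z) = (-7 + 2)/8 = (⅛)*(-5) = -5/8)
(Z(20, -20) - 7*1*(-6))² = (-5/8 - 7*1*(-6))² = (-5/8 - 7*(-6))² = (-5/8 + 42)² = (331/8)² = 109561/64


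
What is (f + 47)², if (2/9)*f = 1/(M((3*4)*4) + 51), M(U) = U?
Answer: 1071225/484 ≈ 2213.3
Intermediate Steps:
f = 1/22 (f = 9/(2*((3*4)*4 + 51)) = 9/(2*(12*4 + 51)) = 9/(2*(48 + 51)) = (9/2)/99 = (9/2)*(1/99) = 1/22 ≈ 0.045455)
(f + 47)² = (1/22 + 47)² = (1035/22)² = 1071225/484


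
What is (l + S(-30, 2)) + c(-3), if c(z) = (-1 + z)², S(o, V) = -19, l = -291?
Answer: -294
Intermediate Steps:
(l + S(-30, 2)) + c(-3) = (-291 - 19) + (-1 - 3)² = -310 + (-4)² = -310 + 16 = -294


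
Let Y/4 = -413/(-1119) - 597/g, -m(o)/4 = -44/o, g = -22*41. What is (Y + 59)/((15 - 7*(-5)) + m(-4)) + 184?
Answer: 589011185/3028014 ≈ 194.52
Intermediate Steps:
g = -902
m(o) = 176/o (m(o) = -(-176)/o = 176/o)
Y = 2081138/504669 (Y = 4*(-413/(-1119) - 597/(-902)) = 4*(-413*(-1/1119) - 597*(-1/902)) = 4*(413/1119 + 597/902) = 4*(1040569/1009338) = 2081138/504669 ≈ 4.1238)
(Y + 59)/((15 - 7*(-5)) + m(-4)) + 184 = (2081138/504669 + 59)/((15 - 7*(-5)) + 176/(-4)) + 184 = 31856609/(504669*((15 + 35) + 176*(-1/4))) + 184 = 31856609/(504669*(50 - 44)) + 184 = (31856609/504669)/6 + 184 = (31856609/504669)*(1/6) + 184 = 31856609/3028014 + 184 = 589011185/3028014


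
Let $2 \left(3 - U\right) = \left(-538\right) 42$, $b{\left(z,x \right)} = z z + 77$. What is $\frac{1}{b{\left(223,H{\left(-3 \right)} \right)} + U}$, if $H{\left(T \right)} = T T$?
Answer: $\frac{1}{61107} \approx 1.6365 \cdot 10^{-5}$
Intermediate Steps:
$H{\left(T \right)} = T^{2}$
$b{\left(z,x \right)} = 77 + z^{2}$ ($b{\left(z,x \right)} = z^{2} + 77 = 77 + z^{2}$)
$U = 11301$ ($U = 3 - \frac{\left(-538\right) 42}{2} = 3 - -11298 = 3 + 11298 = 11301$)
$\frac{1}{b{\left(223,H{\left(-3 \right)} \right)} + U} = \frac{1}{\left(77 + 223^{2}\right) + 11301} = \frac{1}{\left(77 + 49729\right) + 11301} = \frac{1}{49806 + 11301} = \frac{1}{61107}$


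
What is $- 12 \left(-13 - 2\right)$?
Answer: $180$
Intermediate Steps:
$- 12 \left(-13 - 2\right) = \left(-12\right) \left(-15\right) = 180$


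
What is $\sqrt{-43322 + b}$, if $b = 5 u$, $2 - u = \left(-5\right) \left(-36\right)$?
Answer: $2 i \sqrt{11053} \approx 210.27 i$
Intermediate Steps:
$u = -178$ ($u = 2 - \left(-5\right) \left(-36\right) = 2 - 180 = -178$)
$b = -890$ ($b = 5 \left(-178\right) = -890$)
$\sqrt{-43322 + b} = \sqrt{-43322 - 890} = \sqrt{-44212} = 2 i \sqrt{11053}$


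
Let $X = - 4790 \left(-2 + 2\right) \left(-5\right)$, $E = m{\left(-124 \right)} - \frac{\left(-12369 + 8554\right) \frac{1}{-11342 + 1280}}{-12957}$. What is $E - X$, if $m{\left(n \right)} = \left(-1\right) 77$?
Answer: $- \frac{1434106129}{18624762} \approx -77.0$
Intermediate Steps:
$m{\left(n \right)} = -77$
$E = - \frac{1434106129}{18624762}$ ($E = -77 - \frac{\left(-12369 + 8554\right) \frac{1}{-11342 + 1280}}{-12957} = -77 - - \frac{3815}{-10062} \left(- \frac{1}{12957}\right) = -77 - \left(-3815\right) \left(- \frac{1}{10062}\right) \left(- \frac{1}{12957}\right) = -77 - \frac{3815}{10062} \left(- \frac{1}{12957}\right) = -77 - - \frac{545}{18624762} = -77 + \frac{545}{18624762} = - \frac{1434106129}{18624762} \approx -77.0$)
$X = 0$ ($X = - 4790 \cdot 0 \left(-5\right) = \left(-4790\right) 0 = 0$)
$E - X = - \frac{1434106129}{18624762} - 0 = - \frac{1434106129}{18624762} + 0 = - \frac{1434106129}{18624762}$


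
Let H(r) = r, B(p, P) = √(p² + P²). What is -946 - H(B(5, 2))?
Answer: -946 - √29 ≈ -951.38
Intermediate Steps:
B(p, P) = √(P² + p²)
-946 - H(B(5, 2)) = -946 - √(2² + 5²) = -946 - √(4 + 25) = -946 - √29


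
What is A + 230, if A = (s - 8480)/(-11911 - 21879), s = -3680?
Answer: 778386/3379 ≈ 230.36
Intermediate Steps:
A = 1216/3379 (A = (-3680 - 8480)/(-11911 - 21879) = -12160/(-33790) = -12160*(-1/33790) = 1216/3379 ≈ 0.35987)
A + 230 = 1216/3379 + 230 = 778386/3379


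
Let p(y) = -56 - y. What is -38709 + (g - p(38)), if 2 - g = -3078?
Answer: -35535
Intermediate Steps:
g = 3080 (g = 2 - 1*(-3078) = 2 + 3078 = 3080)
-38709 + (g - p(38)) = -38709 + (3080 - (-56 - 1*38)) = -38709 + (3080 - (-56 - 38)) = -38709 + (3080 - 1*(-94)) = -38709 + (3080 + 94) = -38709 + 3174 = -35535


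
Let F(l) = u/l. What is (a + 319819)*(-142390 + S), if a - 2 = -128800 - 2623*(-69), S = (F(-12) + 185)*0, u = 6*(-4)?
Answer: -52970219120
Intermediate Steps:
u = -24
F(l) = -24/l
S = 0 (S = (-24/(-12) + 185)*0 = (-24*(-1/12) + 185)*0 = (2 + 185)*0 = 187*0 = 0)
a = 52189 (a = 2 + (-128800 - 2623*(-69)) = 2 + (-128800 - 1*(-180987)) = 2 + (-128800 + 180987) = 2 + 52187 = 52189)
(a + 319819)*(-142390 + S) = (52189 + 319819)*(-142390 + 0) = 372008*(-142390) = -52970219120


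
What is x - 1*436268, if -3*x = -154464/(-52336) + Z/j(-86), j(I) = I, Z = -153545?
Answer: -368677493963/843918 ≈ -4.3686e+5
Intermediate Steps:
x = -503075939/843918 (x = -(-154464/(-52336) - 153545/(-86))/3 = -(-154464*(-1/52336) - 153545*(-1/86))/3 = -(9654/3271 + 153545/86)/3 = -⅓*503075939/281306 = -503075939/843918 ≈ -596.12)
x - 1*436268 = -503075939/843918 - 1*436268 = -503075939/843918 - 436268 = -368677493963/843918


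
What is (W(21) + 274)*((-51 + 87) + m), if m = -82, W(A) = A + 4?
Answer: -13754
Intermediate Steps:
W(A) = 4 + A
(W(21) + 274)*((-51 + 87) + m) = ((4 + 21) + 274)*((-51 + 87) - 82) = (25 + 274)*(36 - 82) = 299*(-46) = -13754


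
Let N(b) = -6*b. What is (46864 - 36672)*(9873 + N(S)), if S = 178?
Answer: 89740560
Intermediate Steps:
(46864 - 36672)*(9873 + N(S)) = (46864 - 36672)*(9873 - 6*178) = 10192*(9873 - 1068) = 10192*8805 = 89740560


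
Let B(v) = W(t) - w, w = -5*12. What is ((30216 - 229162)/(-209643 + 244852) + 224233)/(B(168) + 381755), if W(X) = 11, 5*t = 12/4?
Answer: 7894820751/13443711634 ≈ 0.58725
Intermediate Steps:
t = ⅗ (t = (12/4)/5 = (12*(¼))/5 = (⅕)*3 = ⅗ ≈ 0.60000)
w = -60
B(v) = 71 (B(v) = 11 - 1*(-60) = 11 + 60 = 71)
((30216 - 229162)/(-209643 + 244852) + 224233)/(B(168) + 381755) = ((30216 - 229162)/(-209643 + 244852) + 224233)/(71 + 381755) = (-198946/35209 + 224233)/381826 = (-198946*1/35209 + 224233)*(1/381826) = (-198946/35209 + 224233)*(1/381826) = (7894820751/35209)*(1/381826) = 7894820751/13443711634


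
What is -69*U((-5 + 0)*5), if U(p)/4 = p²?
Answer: -172500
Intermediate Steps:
U(p) = 4*p²
-69*U((-5 + 0)*5) = -276*((-5 + 0)*5)² = -276*(-5*5)² = -276*(-25)² = -276*625 = -69*2500 = -172500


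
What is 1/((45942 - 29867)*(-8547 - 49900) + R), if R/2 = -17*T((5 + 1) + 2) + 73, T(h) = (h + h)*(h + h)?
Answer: -1/939544083 ≈ -1.0643e-9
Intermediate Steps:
T(h) = 4*h**2 (T(h) = (2*h)*(2*h) = 4*h**2)
R = -8558 (R = 2*(-68*((5 + 1) + 2)**2 + 73) = 2*(-68*(6 + 2)**2 + 73) = 2*(-68*8**2 + 73) = 2*(-68*64 + 73) = 2*(-17*256 + 73) = 2*(-4352 + 73) = 2*(-4279) = -8558)
1/((45942 - 29867)*(-8547 - 49900) + R) = 1/((45942 - 29867)*(-8547 - 49900) - 8558) = 1/(16075*(-58447) - 8558) = 1/(-939535525 - 8558) = 1/(-939544083) = -1/939544083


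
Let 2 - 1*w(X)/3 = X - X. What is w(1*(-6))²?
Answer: 36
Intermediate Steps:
w(X) = 6 (w(X) = 6 - 3*(X - X) = 6 - 3*0 = 6 + 0 = 6)
w(1*(-6))² = 6² = 36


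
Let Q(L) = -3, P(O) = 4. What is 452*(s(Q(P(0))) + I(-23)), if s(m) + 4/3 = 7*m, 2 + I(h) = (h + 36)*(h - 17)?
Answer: -738116/3 ≈ -2.4604e+5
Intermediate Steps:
I(h) = -2 + (-17 + h)*(36 + h) (I(h) = -2 + (h + 36)*(h - 17) = -2 + (36 + h)*(-17 + h) = -2 + (-17 + h)*(36 + h))
s(m) = -4/3 + 7*m
452*(s(Q(P(0))) + I(-23)) = 452*((-4/3 + 7*(-3)) + (-614 + (-23)² + 19*(-23))) = 452*((-4/3 - 21) + (-614 + 529 - 437)) = 452*(-67/3 - 522) = 452*(-1633/3) = -738116/3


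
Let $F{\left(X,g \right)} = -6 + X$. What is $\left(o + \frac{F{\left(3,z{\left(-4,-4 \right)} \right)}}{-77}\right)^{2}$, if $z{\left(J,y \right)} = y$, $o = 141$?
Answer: $\frac{117939600}{5929} \approx 19892.0$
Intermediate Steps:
$\left(o + \frac{F{\left(3,z{\left(-4,-4 \right)} \right)}}{-77}\right)^{2} = \left(141 + \frac{-6 + 3}{-77}\right)^{2} = \left(141 - - \frac{3}{77}\right)^{2} = \left(141 + \frac{3}{77}\right)^{2} = \left(\frac{10860}{77}\right)^{2} = \frac{117939600}{5929}$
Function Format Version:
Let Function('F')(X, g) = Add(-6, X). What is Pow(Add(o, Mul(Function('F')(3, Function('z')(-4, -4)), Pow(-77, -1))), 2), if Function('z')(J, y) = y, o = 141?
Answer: Rational(117939600, 5929) ≈ 19892.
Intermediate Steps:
Pow(Add(o, Mul(Function('F')(3, Function('z')(-4, -4)), Pow(-77, -1))), 2) = Pow(Add(141, Mul(Add(-6, 3), Pow(-77, -1))), 2) = Pow(Add(141, Mul(-3, Rational(-1, 77))), 2) = Pow(Add(141, Rational(3, 77)), 2) = Pow(Rational(10860, 77), 2) = Rational(117939600, 5929)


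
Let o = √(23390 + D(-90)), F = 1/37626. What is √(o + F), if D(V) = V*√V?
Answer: √(37626 + 1415715876*√10*√(2339 - 27*I*√10))/37626 ≈ 12.368 - 0.11282*I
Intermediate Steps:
F = 1/37626 ≈ 2.6577e-5
D(V) = V^(3/2)
o = √(23390 - 270*I*√10) (o = √(23390 + (-90)^(3/2)) = √(23390 - 270*I*√10) ≈ 152.96 - 2.791*I)
√(o + F) = √(√(23390 - 270*I*√10) + 1/37626) = √(1/37626 + √(23390 - 270*I*√10))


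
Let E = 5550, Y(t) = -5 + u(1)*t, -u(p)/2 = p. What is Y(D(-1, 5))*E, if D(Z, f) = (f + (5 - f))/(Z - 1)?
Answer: 0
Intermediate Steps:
u(p) = -2*p
D(Z, f) = 5/(-1 + Z)
Y(t) = -5 - 2*t (Y(t) = -5 + (-2*1)*t = -5 - 2*t)
Y(D(-1, 5))*E = (-5 - 10/(-1 - 1))*5550 = (-5 - 10/(-2))*5550 = (-5 - 10*(-1)/2)*5550 = (-5 - 2*(-5/2))*5550 = (-5 + 5)*5550 = 0*5550 = 0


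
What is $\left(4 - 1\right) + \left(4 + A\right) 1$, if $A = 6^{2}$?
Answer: $43$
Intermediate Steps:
$A = 36$
$\left(4 - 1\right) + \left(4 + A\right) 1 = \left(4 - 1\right) + \left(4 + 36\right) 1 = 3 + 40 \cdot 1 = 3 + 40 = 43$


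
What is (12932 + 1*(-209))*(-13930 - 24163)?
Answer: -484657239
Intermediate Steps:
(12932 + 1*(-209))*(-13930 - 24163) = (12932 - 209)*(-38093) = 12723*(-38093) = -484657239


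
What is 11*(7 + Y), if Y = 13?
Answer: 220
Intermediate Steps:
11*(7 + Y) = 11*(7 + 13) = 11*20 = 220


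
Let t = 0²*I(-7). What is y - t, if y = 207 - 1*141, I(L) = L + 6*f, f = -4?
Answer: 66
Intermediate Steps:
I(L) = -24 + L (I(L) = L + 6*(-4) = L - 24 = -24 + L)
y = 66 (y = 207 - 141 = 66)
t = 0 (t = 0²*(-24 - 7) = 0*(-31) = 0)
y - t = 66 - 1*0 = 66 + 0 = 66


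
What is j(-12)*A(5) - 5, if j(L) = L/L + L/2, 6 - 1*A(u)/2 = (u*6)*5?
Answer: 1435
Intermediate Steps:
A(u) = 12 - 60*u (A(u) = 12 - 2*u*6*5 = 12 - 2*6*u*5 = 12 - 60*u)
j(L) = 1 + L/2 (j(L) = 1 + L*(½) = 1 + L/2)
j(-12)*A(5) - 5 = (1 + (½)*(-12))*(12 - 60*5) - 5 = (1 - 6)*(12 - 300) - 5 = -5*(-288) - 5 = 1440 - 5 = 1435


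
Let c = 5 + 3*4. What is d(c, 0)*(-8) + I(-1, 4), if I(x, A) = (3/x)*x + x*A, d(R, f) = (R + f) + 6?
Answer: -185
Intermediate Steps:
c = 17 (c = 5 + 12 = 17)
d(R, f) = 6 + R + f
I(x, A) = 3 + A*x
d(c, 0)*(-8) + I(-1, 4) = (6 + 17 + 0)*(-8) + (3 + 4*(-1)) = 23*(-8) + (3 - 4) = -184 - 1 = -185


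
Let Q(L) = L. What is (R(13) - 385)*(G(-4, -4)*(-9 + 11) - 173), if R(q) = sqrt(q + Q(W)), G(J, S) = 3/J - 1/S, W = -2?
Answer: 66990 - 174*sqrt(11) ≈ 66413.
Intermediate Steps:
G(J, S) = -1/S + 3/J
R(q) = sqrt(-2 + q) (R(q) = sqrt(q - 2) = sqrt(-2 + q))
(R(13) - 385)*(G(-4, -4)*(-9 + 11) - 173) = (sqrt(-2 + 13) - 385)*((-1/(-4) + 3/(-4))*(-9 + 11) - 173) = (sqrt(11) - 385)*((-1*(-1/4) + 3*(-1/4))*2 - 173) = (-385 + sqrt(11))*((1/4 - 3/4)*2 - 173) = (-385 + sqrt(11))*(-1/2*2 - 173) = (-385 + sqrt(11))*(-1 - 173) = (-385 + sqrt(11))*(-174) = 66990 - 174*sqrt(11)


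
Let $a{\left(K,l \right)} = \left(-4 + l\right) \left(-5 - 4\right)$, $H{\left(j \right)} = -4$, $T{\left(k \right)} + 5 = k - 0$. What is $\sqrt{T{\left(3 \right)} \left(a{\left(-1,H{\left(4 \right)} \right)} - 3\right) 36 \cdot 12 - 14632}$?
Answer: $2 i \sqrt{18562} \approx 272.48 i$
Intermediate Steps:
$T{\left(k \right)} = -5 + k$ ($T{\left(k \right)} = -5 + \left(k - 0\right) = -5 + \left(k + 0\right) = -5 + k$)
$a{\left(K,l \right)} = 36 - 9 l$ ($a{\left(K,l \right)} = \left(-4 + l\right) \left(-9\right) = 36 - 9 l$)
$\sqrt{T{\left(3 \right)} \left(a{\left(-1,H{\left(4 \right)} \right)} - 3\right) 36 \cdot 12 - 14632} = \sqrt{\left(-5 + 3\right) \left(\left(36 - -36\right) - 3\right) 36 \cdot 12 - 14632} = \sqrt{- 2 \left(\left(36 + 36\right) - 3\right) 36 \cdot 12 - 14632} = \sqrt{- 2 \left(72 - 3\right) 36 \cdot 12 - 14632} = \sqrt{\left(-2\right) 69 \cdot 36 \cdot 12 - 14632} = \sqrt{\left(-138\right) 36 \cdot 12 - 14632} = \sqrt{\left(-4968\right) 12 - 14632} = \sqrt{-59616 - 14632} = \sqrt{-74248} = 2 i \sqrt{18562}$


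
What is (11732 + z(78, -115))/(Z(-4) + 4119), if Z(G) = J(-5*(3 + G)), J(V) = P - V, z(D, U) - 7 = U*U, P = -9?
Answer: 24964/4105 ≈ 6.0814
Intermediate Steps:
z(D, U) = 7 + U² (z(D, U) = 7 + U*U = 7 + U²)
J(V) = -9 - V
Z(G) = 6 + 5*G (Z(G) = -9 - (-5)*(3 + G) = -9 - (-15 - 5*G) = -9 + (15 + 5*G) = 6 + 5*G)
(11732 + z(78, -115))/(Z(-4) + 4119) = (11732 + (7 + (-115)²))/((6 + 5*(-4)) + 4119) = (11732 + (7 + 13225))/((6 - 20) + 4119) = (11732 + 13232)/(-14 + 4119) = 24964/4105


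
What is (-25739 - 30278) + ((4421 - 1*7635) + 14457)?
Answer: -44774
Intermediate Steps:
(-25739 - 30278) + ((4421 - 1*7635) + 14457) = -56017 + ((4421 - 7635) + 14457) = -56017 + (-3214 + 14457) = -56017 + 11243 = -44774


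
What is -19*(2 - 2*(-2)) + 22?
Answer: -92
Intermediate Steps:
-19*(2 - 2*(-2)) + 22 = -19*(2 + 4) + 22 = -19*6 + 22 = -114 + 22 = -92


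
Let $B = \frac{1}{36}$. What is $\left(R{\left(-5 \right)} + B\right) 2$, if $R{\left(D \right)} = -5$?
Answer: $- \frac{179}{18} \approx -9.9444$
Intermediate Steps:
$B = \frac{1}{36} \approx 0.027778$
$\left(R{\left(-5 \right)} + B\right) 2 = \left(-5 + \frac{1}{36}\right) 2 = \left(- \frac{179}{36}\right) 2 = - \frac{179}{18}$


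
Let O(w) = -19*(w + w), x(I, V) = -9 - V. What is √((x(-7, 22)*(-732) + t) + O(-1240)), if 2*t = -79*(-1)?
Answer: √279406/2 ≈ 264.29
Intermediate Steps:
O(w) = -38*w
t = 79/2 (t = (-79*(-1))/2 = (½)*79 = 79/2 ≈ 39.500)
√((x(-7, 22)*(-732) + t) + O(-1240)) = √(((-9 - 1*22)*(-732) + 79/2) - 38*(-1240)) = √(((-9 - 22)*(-732) + 79/2) + 47120) = √((-31*(-732) + 79/2) + 47120) = √((22692 + 79/2) + 47120) = √(45463/2 + 47120) = √(139703/2) = √279406/2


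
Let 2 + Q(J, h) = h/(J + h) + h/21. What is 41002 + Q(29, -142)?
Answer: 97279936/2373 ≈ 40995.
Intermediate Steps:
Q(J, h) = -2 + h/21 + h/(J + h) (Q(J, h) = -2 + (h/(J + h) + h/21) = -2 + (h/21 + h/(J + h)) = -2 + h/21 + h/(J + h))
41002 + Q(29, -142) = 41002 + (-1*(-142) - 2*29 + (1/21)*(-142)**2 + (1/21)*29*(-142))/(29 - 142) = 41002 + (142 - 58 + (1/21)*20164 - 4118/21)/(-113) = 41002 - (142 - 58 + 20164/21 - 4118/21)/113 = 41002 - 1/113*17810/21 = 41002 - 17810/2373 = 97279936/2373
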